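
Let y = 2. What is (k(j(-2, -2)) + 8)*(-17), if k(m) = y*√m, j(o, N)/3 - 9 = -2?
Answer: -136 - 34*√21 ≈ -291.81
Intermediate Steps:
j(o, N) = 21 (j(o, N) = 27 + 3*(-2) = 27 - 6 = 21)
k(m) = 2*√m
(k(j(-2, -2)) + 8)*(-17) = (2*√21 + 8)*(-17) = (8 + 2*√21)*(-17) = -136 - 34*√21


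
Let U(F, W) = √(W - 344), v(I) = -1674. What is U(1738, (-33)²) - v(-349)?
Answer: 1674 + √745 ≈ 1701.3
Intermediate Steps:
U(F, W) = √(-344 + W)
U(1738, (-33)²) - v(-349) = √(-344 + (-33)²) - 1*(-1674) = √(-344 + 1089) + 1674 = √745 + 1674 = 1674 + √745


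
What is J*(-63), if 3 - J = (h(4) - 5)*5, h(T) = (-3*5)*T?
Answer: -20664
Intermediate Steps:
h(T) = -15*T
J = 328 (J = 3 - (-15*4 - 5)*5 = 3 - (-60 - 5)*5 = 3 - (-65)*5 = 3 - 1*(-325) = 3 + 325 = 328)
J*(-63) = 328*(-63) = -20664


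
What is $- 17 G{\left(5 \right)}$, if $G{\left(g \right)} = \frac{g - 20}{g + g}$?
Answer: $\frac{51}{2} \approx 25.5$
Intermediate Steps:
$G{\left(g \right)} = \frac{-20 + g}{2 g}$
$- 17 G{\left(5 \right)} = - 17 \frac{-20 + 5}{2 \cdot 5} = - 17 \cdot \frac{1}{2} \cdot \frac{1}{5} \left(-15\right) = \left(-17\right) \left(- \frac{3}{2}\right) = \frac{51}{2}$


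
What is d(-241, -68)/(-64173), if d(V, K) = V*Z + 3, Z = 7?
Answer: 1684/64173 ≈ 0.026242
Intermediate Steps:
d(V, K) = 3 + 7*V (d(V, K) = V*7 + 3 = 7*V + 3 = 3 + 7*V)
d(-241, -68)/(-64173) = (3 + 7*(-241))/(-64173) = (3 - 1687)*(-1/64173) = -1684*(-1/64173) = 1684/64173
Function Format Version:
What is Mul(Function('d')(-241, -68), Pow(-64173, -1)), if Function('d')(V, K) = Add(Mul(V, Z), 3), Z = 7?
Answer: Rational(1684, 64173) ≈ 0.026242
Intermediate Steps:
Function('d')(V, K) = Add(3, Mul(7, V)) (Function('d')(V, K) = Add(Mul(V, 7), 3) = Add(Mul(7, V), 3) = Add(3, Mul(7, V)))
Mul(Function('d')(-241, -68), Pow(-64173, -1)) = Mul(Add(3, Mul(7, -241)), Pow(-64173, -1)) = Mul(Add(3, -1687), Rational(-1, 64173)) = Mul(-1684, Rational(-1, 64173)) = Rational(1684, 64173)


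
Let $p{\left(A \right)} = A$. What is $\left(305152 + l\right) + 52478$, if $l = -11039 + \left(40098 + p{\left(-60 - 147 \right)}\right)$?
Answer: $386482$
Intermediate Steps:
$l = 28852$ ($l = -11039 + \left(40098 - 207\right) = -11039 + 39891 = 28852$)
$\left(305152 + l\right) + 52478 = \left(305152 + 28852\right) + 52478 = 334004 + 52478 = 386482$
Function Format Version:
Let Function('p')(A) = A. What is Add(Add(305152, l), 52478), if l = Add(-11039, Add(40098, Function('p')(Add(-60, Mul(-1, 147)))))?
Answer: 386482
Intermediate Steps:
l = 28852 (l = Add(-11039, Add(40098, Add(-60, Mul(-1, 147)))) = Add(-11039, Add(40098, Add(-60, -147))) = Add(-11039, Add(40098, -207)) = Add(-11039, 39891) = 28852)
Add(Add(305152, l), 52478) = Add(Add(305152, 28852), 52478) = Add(334004, 52478) = 386482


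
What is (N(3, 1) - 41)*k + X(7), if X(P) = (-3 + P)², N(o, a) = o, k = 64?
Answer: -2416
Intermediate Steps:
(N(3, 1) - 41)*k + X(7) = (3 - 41)*64 + (-3 + 7)² = -38*64 + 4² = -2432 + 16 = -2416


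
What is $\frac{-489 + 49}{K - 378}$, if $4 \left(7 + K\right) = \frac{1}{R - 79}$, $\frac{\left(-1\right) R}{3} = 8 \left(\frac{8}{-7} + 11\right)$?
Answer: $\frac{3887840}{3401867} \approx 1.1429$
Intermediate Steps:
$R = - \frac{1656}{7}$ ($R = - 3 \cdot 8 \left(\frac{8}{-7} + 11\right) = - 3 \cdot 8 \left(8 \left(- \frac{1}{7}\right) + 11\right) = - 3 \cdot 8 \left(- \frac{8}{7} + 11\right) = - 3 \cdot 8 \cdot \frac{69}{7} = \left(-3\right) \frac{552}{7} = - \frac{1656}{7} \approx -236.57$)
$K = - \frac{61859}{8836}$ ($K = -7 + \frac{1}{4 \left(- \frac{1656}{7} - 79\right)} = -7 + \frac{1}{4 \left(- \frac{2209}{7}\right)} = -7 + \frac{1}{4} \left(- \frac{7}{2209}\right) = -7 - \frac{7}{8836} = - \frac{61859}{8836} \approx -7.0008$)
$\frac{-489 + 49}{K - 378} = \frac{-489 + 49}{- \frac{61859}{8836} - 378} = - \frac{440}{- \frac{3401867}{8836}} = \left(-440\right) \left(- \frac{8836}{3401867}\right) = \frac{3887840}{3401867}$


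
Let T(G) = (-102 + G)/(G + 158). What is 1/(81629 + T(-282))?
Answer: 31/2530595 ≈ 1.2250e-5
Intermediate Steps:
T(G) = (-102 + G)/(158 + G)
1/(81629 + T(-282)) = 1/(81629 + (-102 - 282)/(158 - 282)) = 1/(81629 - 384/(-124)) = 1/(81629 - 1/124*(-384)) = 1/(81629 + 96/31) = 1/(2530595/31) = 31/2530595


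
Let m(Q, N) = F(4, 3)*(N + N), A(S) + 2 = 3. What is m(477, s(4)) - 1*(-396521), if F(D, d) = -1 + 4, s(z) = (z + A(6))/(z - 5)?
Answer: 396491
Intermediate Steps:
A(S) = 1 (A(S) = -2 + 3 = 1)
s(z) = (1 + z)/(-5 + z) (s(z) = (z + 1)/(z - 5) = (1 + z)/(-5 + z))
F(D, d) = 3
m(Q, N) = 6*N (m(Q, N) = 3*(N + N) = 3*(2*N) = 6*N)
m(477, s(4)) - 1*(-396521) = 6*((1 + 4)/(-5 + 4)) - 1*(-396521) = 6*(5/(-1)) + 396521 = 6*(-1*5) + 396521 = 6*(-5) + 396521 = -30 + 396521 = 396491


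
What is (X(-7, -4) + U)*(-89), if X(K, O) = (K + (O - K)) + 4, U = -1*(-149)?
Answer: -13261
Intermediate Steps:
U = 149
X(K, O) = 4 + O (X(K, O) = O + 4 = 4 + O)
(X(-7, -4) + U)*(-89) = ((4 - 4) + 149)*(-89) = (0 + 149)*(-89) = 149*(-89) = -13261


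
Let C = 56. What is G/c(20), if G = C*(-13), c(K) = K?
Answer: -182/5 ≈ -36.400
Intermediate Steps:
G = -728 (G = 56*(-13) = -728)
G/c(20) = -728/20 = -728*1/20 = -182/5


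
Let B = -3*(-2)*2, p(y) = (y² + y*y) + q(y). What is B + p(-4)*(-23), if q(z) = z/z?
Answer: -747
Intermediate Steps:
q(z) = 1
p(y) = 1 + 2*y² (p(y) = (y² + y*y) + 1 = (y² + y²) + 1 = 2*y² + 1 = 1 + 2*y²)
B = 12 (B = 6*2 = 12)
B + p(-4)*(-23) = 12 + (1 + 2*(-4)²)*(-23) = 12 + (1 + 2*16)*(-23) = 12 + (1 + 32)*(-23) = 12 + 33*(-23) = 12 - 759 = -747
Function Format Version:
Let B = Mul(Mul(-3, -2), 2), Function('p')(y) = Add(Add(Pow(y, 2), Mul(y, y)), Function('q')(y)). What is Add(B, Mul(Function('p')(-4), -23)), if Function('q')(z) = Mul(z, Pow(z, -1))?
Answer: -747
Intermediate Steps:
Function('q')(z) = 1
Function('p')(y) = Add(1, Mul(2, Pow(y, 2))) (Function('p')(y) = Add(Add(Pow(y, 2), Mul(y, y)), 1) = Add(Add(Pow(y, 2), Pow(y, 2)), 1) = Add(Mul(2, Pow(y, 2)), 1) = Add(1, Mul(2, Pow(y, 2))))
B = 12 (B = Mul(6, 2) = 12)
Add(B, Mul(Function('p')(-4), -23)) = Add(12, Mul(Add(1, Mul(2, Pow(-4, 2))), -23)) = Add(12, Mul(Add(1, Mul(2, 16)), -23)) = Add(12, Mul(Add(1, 32), -23)) = Add(12, Mul(33, -23)) = Add(12, -759) = -747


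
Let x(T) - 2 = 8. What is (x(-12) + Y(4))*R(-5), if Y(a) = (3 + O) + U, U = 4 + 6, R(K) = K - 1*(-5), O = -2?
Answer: 0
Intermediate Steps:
x(T) = 10 (x(T) = 2 + 8 = 10)
R(K) = 5 + K (R(K) = K + 5 = 5 + K)
U = 10
Y(a) = 11 (Y(a) = (3 - 2) + 10 = 1 + 10 = 11)
(x(-12) + Y(4))*R(-5) = (10 + 11)*(5 - 5) = 21*0 = 0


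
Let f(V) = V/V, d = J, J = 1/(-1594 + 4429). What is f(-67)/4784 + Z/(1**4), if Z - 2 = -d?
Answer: 27123331/13562640 ≈ 1.9999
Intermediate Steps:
J = 1/2835 ≈ 0.00035273
d = 1/2835 ≈ 0.00035273
f(V) = 1
Z = 5669/2835 (Z = 2 - 1*1/2835 = 2 - 1/2835 = 5669/2835 ≈ 1.9996)
f(-67)/4784 + Z/(1**4) = 1/4784 + 5669/(2835*(1**4)) = 1*(1/4784) + (5669/2835)/1 = 1/4784 + (5669/2835)*1 = 1/4784 + 5669/2835 = 27123331/13562640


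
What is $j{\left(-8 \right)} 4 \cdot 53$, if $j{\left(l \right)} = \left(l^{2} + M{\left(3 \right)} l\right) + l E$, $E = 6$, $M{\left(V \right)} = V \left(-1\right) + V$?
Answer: $3392$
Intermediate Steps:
$M{\left(V \right)} = 0$ ($M{\left(V \right)} = - V + V = 0$)
$j{\left(l \right)} = l^{2} + 6 l$ ($j{\left(l \right)} = \left(l^{2} + 0 l\right) + l 6 = \left(l^{2} + 0\right) + 6 l = l^{2} + 6 l$)
$j{\left(-8 \right)} 4 \cdot 53 = - 8 \left(6 - 8\right) 4 \cdot 53 = \left(-8\right) \left(-2\right) 212 = 16 \cdot 212 = 3392$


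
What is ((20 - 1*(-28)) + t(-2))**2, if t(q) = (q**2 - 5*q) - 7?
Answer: 3025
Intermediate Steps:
t(q) = -7 + q**2 - 5*q
((20 - 1*(-28)) + t(-2))**2 = ((20 - 1*(-28)) + (-7 + (-2)**2 - 5*(-2)))**2 = ((20 + 28) + (-7 + 4 + 10))**2 = (48 + 7)**2 = 55**2 = 3025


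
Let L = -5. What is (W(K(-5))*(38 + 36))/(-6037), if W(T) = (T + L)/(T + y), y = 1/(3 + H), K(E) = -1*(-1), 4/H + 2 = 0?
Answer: 148/6037 ≈ 0.024515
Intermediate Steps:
H = -2 (H = 4/(-2 + 0) = 4/(-2) = 4*(-½) = -2)
K(E) = 1
y = 1 (y = 1/(3 - 2) = 1/1 = 1)
W(T) = (-5 + T)/(1 + T) (W(T) = (T - 5)/(T + 1) = (-5 + T)/(1 + T))
(W(K(-5))*(38 + 36))/(-6037) = (((-5 + 1)/(1 + 1))*(38 + 36))/(-6037) = ((-4/2)*74)*(-1/6037) = (((½)*(-4))*74)*(-1/6037) = -2*74*(-1/6037) = -148*(-1/6037) = 148/6037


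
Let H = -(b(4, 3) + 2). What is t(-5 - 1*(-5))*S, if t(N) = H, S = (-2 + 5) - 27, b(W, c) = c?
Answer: 120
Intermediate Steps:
S = -24 (S = 3 - 27 = -24)
H = -5 (H = -(3 + 2) = -1*5 = -5)
t(N) = -5
t(-5 - 1*(-5))*S = -5*(-24) = 120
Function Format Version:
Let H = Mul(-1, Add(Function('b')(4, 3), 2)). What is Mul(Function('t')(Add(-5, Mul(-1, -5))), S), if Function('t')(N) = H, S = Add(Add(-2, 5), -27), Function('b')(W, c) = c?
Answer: 120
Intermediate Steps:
S = -24 (S = Add(3, -27) = -24)
H = -5 (H = Mul(-1, Add(3, 2)) = Mul(-1, 5) = -5)
Function('t')(N) = -5
Mul(Function('t')(Add(-5, Mul(-1, -5))), S) = Mul(-5, -24) = 120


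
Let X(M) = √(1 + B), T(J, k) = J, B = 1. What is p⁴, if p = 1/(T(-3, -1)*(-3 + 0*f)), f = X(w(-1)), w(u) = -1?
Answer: 1/6561 ≈ 0.00015242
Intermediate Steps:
X(M) = √2 (X(M) = √(1 + 1) = √2)
f = √2 ≈ 1.4142
p = ⅑ (p = 1/(-3*(-3 + 0*√2)) = 1/(-3*(-3 + 0)) = 1/(-3*(-3)) = 1/9 = ⅑ ≈ 0.11111)
p⁴ = (⅑)⁴ = 1/6561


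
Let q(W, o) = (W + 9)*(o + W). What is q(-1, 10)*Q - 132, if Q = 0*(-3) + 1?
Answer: -60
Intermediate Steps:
q(W, o) = (9 + W)*(W + o)
Q = 1 (Q = 0 + 1 = 1)
q(-1, 10)*Q - 132 = ((-1)**2 + 9*(-1) + 9*10 - 1*10)*1 - 132 = (1 - 9 + 90 - 10)*1 - 132 = 72*1 - 132 = 72 - 132 = -60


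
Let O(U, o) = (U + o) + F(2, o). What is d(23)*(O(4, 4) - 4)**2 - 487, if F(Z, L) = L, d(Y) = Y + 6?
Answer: 1369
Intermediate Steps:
d(Y) = 6 + Y
O(U, o) = U + 2*o (O(U, o) = (U + o) + o = U + 2*o)
d(23)*(O(4, 4) - 4)**2 - 487 = (6 + 23)*((4 + 2*4) - 4)**2 - 487 = 29*((4 + 8) - 4)**2 - 487 = 29*(12 - 4)**2 - 487 = 29*8**2 - 487 = 29*64 - 487 = 1856 - 487 = 1369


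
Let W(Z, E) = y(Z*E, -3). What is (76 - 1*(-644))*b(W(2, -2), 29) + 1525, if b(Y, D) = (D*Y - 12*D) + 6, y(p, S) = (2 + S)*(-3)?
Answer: -182075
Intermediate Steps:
y(p, S) = -6 - 3*S
W(Z, E) = 3 (W(Z, E) = -6 - 3*(-3) = -6 + 9 = 3)
b(Y, D) = 6 - 12*D + D*Y (b(Y, D) = (-12*D + D*Y) + 6 = 6 - 12*D + D*Y)
(76 - 1*(-644))*b(W(2, -2), 29) + 1525 = (76 - 1*(-644))*(6 - 12*29 + 29*3) + 1525 = (76 + 644)*(6 - 348 + 87) + 1525 = 720*(-255) + 1525 = -183600 + 1525 = -182075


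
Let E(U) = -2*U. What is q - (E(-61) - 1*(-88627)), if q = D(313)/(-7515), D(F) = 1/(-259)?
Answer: -172739722364/1946385 ≈ -88749.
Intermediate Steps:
D(F) = -1/259
q = 1/1946385 (q = -1/259/(-7515) = -1/259*(-1/7515) = 1/1946385 ≈ 5.1377e-7)
q - (E(-61) - 1*(-88627)) = 1/1946385 - (-2*(-61) - 1*(-88627)) = 1/1946385 - (122 + 88627) = 1/1946385 - 1*88749 = 1/1946385 - 88749 = -172739722364/1946385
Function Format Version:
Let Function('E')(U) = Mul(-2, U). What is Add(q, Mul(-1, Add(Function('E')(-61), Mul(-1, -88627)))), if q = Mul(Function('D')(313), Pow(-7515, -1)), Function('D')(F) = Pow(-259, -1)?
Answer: Rational(-172739722364, 1946385) ≈ -88749.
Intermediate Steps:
Function('D')(F) = Rational(-1, 259)
q = Rational(1, 1946385) (q = Mul(Rational(-1, 259), Pow(-7515, -1)) = Mul(Rational(-1, 259), Rational(-1, 7515)) = Rational(1, 1946385) ≈ 5.1377e-7)
Add(q, Mul(-1, Add(Function('E')(-61), Mul(-1, -88627)))) = Add(Rational(1, 1946385), Mul(-1, Add(Mul(-2, -61), Mul(-1, -88627)))) = Add(Rational(1, 1946385), Mul(-1, Add(122, 88627))) = Add(Rational(1, 1946385), Mul(-1, 88749)) = Add(Rational(1, 1946385), -88749) = Rational(-172739722364, 1946385)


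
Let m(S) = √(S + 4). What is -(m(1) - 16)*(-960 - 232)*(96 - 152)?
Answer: 1068032 - 66752*√5 ≈ 9.1877e+5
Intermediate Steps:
m(S) = √(4 + S)
-(m(1) - 16)*(-960 - 232)*(96 - 152) = -(√(4 + 1) - 16)*(-960 - 232)*(96 - 152) = -(√5 - 16)*(-1192*(-56)) = -(-16 + √5)*66752 = -(-1068032 + 66752*√5) = 1068032 - 66752*√5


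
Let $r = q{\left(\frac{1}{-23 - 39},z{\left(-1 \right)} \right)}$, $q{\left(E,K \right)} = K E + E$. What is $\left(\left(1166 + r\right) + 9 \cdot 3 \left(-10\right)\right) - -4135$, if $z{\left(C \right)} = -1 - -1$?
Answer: $\frac{311921}{62} \approx 5031.0$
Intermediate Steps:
$z{\left(C \right)} = 0$ ($z{\left(C \right)} = -1 + 1 = 0$)
$q{\left(E,K \right)} = E + E K$ ($q{\left(E,K \right)} = E K + E = E + E K$)
$r = - \frac{1}{62}$ ($r = \frac{1 + 0}{-23 - 39} = \frac{1}{-62} \cdot 1 = \left(- \frac{1}{62}\right) 1 = - \frac{1}{62} \approx -0.016129$)
$\left(\left(1166 + r\right) + 9 \cdot 3 \left(-10\right)\right) - -4135 = \left(\left(1166 - \frac{1}{62}\right) + 9 \cdot 3 \left(-10\right)\right) - -4135 = \left(\frac{72291}{62} + 27 \left(-10\right)\right) + 4135 = \left(\frac{72291}{62} - 270\right) + 4135 = \frac{55551}{62} + 4135 = \frac{311921}{62}$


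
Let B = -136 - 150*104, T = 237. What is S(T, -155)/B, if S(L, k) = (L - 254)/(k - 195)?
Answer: -17/5507600 ≈ -3.0866e-6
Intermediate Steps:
S(L, k) = (-254 + L)/(-195 + k)
B = -15736 (B = -136 - 15600 = -15736)
S(T, -155)/B = ((-254 + 237)/(-195 - 155))/(-15736) = (-17/(-350))*(-1/15736) = -1/350*(-17)*(-1/15736) = (17/350)*(-1/15736) = -17/5507600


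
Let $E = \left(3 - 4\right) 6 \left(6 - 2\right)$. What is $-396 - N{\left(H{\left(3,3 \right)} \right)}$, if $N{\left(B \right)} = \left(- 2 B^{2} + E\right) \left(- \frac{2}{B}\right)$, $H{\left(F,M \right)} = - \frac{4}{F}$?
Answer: $- \frac{1064}{3} \approx -354.67$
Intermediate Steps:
$E = -24$ ($E = \left(-1\right) 6 \cdot 4 = \left(-6\right) 4 = -24$)
$N{\left(B \right)} = - \frac{2 \left(-24 - 2 B^{2}\right)}{B}$ ($N{\left(B \right)} = \left(- 2 B^{2} - 24\right) \left(- \frac{2}{B}\right) = \left(-24 - 2 B^{2}\right) \left(- \frac{2}{B}\right) = - \frac{2 \left(-24 - 2 B^{2}\right)}{B}$)
$-396 - N{\left(H{\left(3,3 \right)} \right)} = -396 - \left(4 \left(- \frac{4}{3}\right) + \frac{48}{\left(-4\right) \frac{1}{3}}\right) = -396 - \left(4 \left(\left(-4\right) \frac{1}{3}\right) + \frac{48}{\left(-4\right) \frac{1}{3}}\right) = -396 - \left(4 \left(- \frac{4}{3}\right) + \frac{48}{- \frac{4}{3}}\right) = -396 - \left(- \frac{16}{3} + 48 \left(- \frac{3}{4}\right)\right) = -396 - \left(- \frac{16}{3} - 36\right) = -396 - - \frac{124}{3} = -396 + \frac{124}{3} = - \frac{1064}{3}$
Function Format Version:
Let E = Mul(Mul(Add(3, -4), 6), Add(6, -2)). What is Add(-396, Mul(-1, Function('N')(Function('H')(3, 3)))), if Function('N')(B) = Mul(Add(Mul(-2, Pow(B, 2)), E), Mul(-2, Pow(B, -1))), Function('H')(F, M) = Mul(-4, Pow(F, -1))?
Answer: Rational(-1064, 3) ≈ -354.67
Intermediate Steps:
E = -24 (E = Mul(Mul(-1, 6), 4) = Mul(-6, 4) = -24)
Function('N')(B) = Mul(-2, Pow(B, -1), Add(-24, Mul(-2, Pow(B, 2)))) (Function('N')(B) = Mul(Add(Mul(-2, Pow(B, 2)), -24), Mul(-2, Pow(B, -1))) = Mul(Add(-24, Mul(-2, Pow(B, 2))), Mul(-2, Pow(B, -1))) = Mul(-2, Pow(B, -1), Add(-24, Mul(-2, Pow(B, 2)))))
Add(-396, Mul(-1, Function('N')(Function('H')(3, 3)))) = Add(-396, Mul(-1, Add(Mul(4, Mul(-4, Pow(3, -1))), Mul(48, Pow(Mul(-4, Pow(3, -1)), -1))))) = Add(-396, Mul(-1, Add(Mul(4, Mul(-4, Rational(1, 3))), Mul(48, Pow(Mul(-4, Rational(1, 3)), -1))))) = Add(-396, Mul(-1, Add(Mul(4, Rational(-4, 3)), Mul(48, Pow(Rational(-4, 3), -1))))) = Add(-396, Mul(-1, Add(Rational(-16, 3), Mul(48, Rational(-3, 4))))) = Add(-396, Mul(-1, Add(Rational(-16, 3), -36))) = Add(-396, Mul(-1, Rational(-124, 3))) = Add(-396, Rational(124, 3)) = Rational(-1064, 3)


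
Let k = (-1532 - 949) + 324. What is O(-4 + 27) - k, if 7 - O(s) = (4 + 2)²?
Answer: 2128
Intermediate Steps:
k = -2157 (k = -2481 + 324 = -2157)
O(s) = -29 (O(s) = 7 - (4 + 2)² = 7 - 1*6² = 7 - 1*36 = 7 - 36 = -29)
O(-4 + 27) - k = -29 - 1*(-2157) = -29 + 2157 = 2128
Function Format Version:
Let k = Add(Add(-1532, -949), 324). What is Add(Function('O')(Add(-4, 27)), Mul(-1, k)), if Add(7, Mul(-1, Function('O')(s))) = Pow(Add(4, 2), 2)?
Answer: 2128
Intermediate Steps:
k = -2157 (k = Add(-2481, 324) = -2157)
Function('O')(s) = -29 (Function('O')(s) = Add(7, Mul(-1, Pow(Add(4, 2), 2))) = Add(7, Mul(-1, Pow(6, 2))) = Add(7, Mul(-1, 36)) = Add(7, -36) = -29)
Add(Function('O')(Add(-4, 27)), Mul(-1, k)) = Add(-29, Mul(-1, -2157)) = Add(-29, 2157) = 2128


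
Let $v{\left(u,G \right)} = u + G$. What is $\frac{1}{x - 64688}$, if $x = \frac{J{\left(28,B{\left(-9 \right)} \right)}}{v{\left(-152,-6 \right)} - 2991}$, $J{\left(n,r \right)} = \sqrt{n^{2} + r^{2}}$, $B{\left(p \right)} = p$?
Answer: $- \frac{641459210288}{41494713395109279} + \frac{3149 \sqrt{865}}{41494713395109279} \approx -1.5459 \cdot 10^{-5}$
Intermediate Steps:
$v{\left(u,G \right)} = G + u$
$x = - \frac{\sqrt{865}}{3149}$ ($x = \frac{\sqrt{28^{2} + \left(-9\right)^{2}}}{\left(-6 - 152\right) - 2991} = \frac{\sqrt{784 + 81}}{-158 - 2991} = \frac{\sqrt{865}}{-3149} = \sqrt{865} \left(- \frac{1}{3149}\right) = - \frac{\sqrt{865}}{3149} \approx -0.0093397$)
$\frac{1}{x - 64688} = \frac{1}{- \frac{\sqrt{865}}{3149} - 64688} = \frac{1}{-64688 - \frac{\sqrt{865}}{3149}}$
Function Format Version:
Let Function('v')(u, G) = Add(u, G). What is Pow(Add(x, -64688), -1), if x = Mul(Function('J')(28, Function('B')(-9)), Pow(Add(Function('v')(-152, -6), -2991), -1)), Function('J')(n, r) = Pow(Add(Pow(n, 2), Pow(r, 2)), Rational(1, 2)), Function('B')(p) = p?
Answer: Add(Rational(-641459210288, 41494713395109279), Mul(Rational(3149, 41494713395109279), Pow(865, Rational(1, 2)))) ≈ -1.5459e-5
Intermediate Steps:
Function('v')(u, G) = Add(G, u)
x = Mul(Rational(-1, 3149), Pow(865, Rational(1, 2))) (x = Mul(Pow(Add(Pow(28, 2), Pow(-9, 2)), Rational(1, 2)), Pow(Add(Add(-6, -152), -2991), -1)) = Mul(Pow(Add(784, 81), Rational(1, 2)), Pow(Add(-158, -2991), -1)) = Mul(Pow(865, Rational(1, 2)), Pow(-3149, -1)) = Mul(Pow(865, Rational(1, 2)), Rational(-1, 3149)) = Mul(Rational(-1, 3149), Pow(865, Rational(1, 2))) ≈ -0.0093397)
Pow(Add(x, -64688), -1) = Pow(Add(Mul(Rational(-1, 3149), Pow(865, Rational(1, 2))), -64688), -1) = Pow(Add(-64688, Mul(Rational(-1, 3149), Pow(865, Rational(1, 2)))), -1)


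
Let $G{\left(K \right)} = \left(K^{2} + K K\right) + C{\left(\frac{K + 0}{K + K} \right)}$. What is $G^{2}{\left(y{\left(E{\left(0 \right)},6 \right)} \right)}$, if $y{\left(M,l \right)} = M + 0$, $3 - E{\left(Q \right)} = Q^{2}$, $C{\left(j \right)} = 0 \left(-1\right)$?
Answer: $324$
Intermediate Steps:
$C{\left(j \right)} = 0$
$E{\left(Q \right)} = 3 - Q^{2}$
$y{\left(M,l \right)} = M$
$G{\left(K \right)} = 2 K^{2}$ ($G{\left(K \right)} = \left(K^{2} + K K\right) + 0 = \left(K^{2} + K^{2}\right) + 0 = 2 K^{2} + 0 = 2 K^{2}$)
$G^{2}{\left(y{\left(E{\left(0 \right)},6 \right)} \right)} = \left(2 \left(3 - 0^{2}\right)^{2}\right)^{2} = \left(2 \left(3 - 0\right)^{2}\right)^{2} = \left(2 \left(3 + 0\right)^{2}\right)^{2} = \left(2 \cdot 3^{2}\right)^{2} = \left(2 \cdot 9\right)^{2} = 18^{2} = 324$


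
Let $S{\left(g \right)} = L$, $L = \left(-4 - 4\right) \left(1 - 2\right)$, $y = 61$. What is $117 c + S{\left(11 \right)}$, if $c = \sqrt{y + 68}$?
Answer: $8 + 117 \sqrt{129} \approx 1336.9$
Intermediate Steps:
$L = 8$ ($L = \left(-8\right) \left(-1\right) = 8$)
$S{\left(g \right)} = 8$
$c = \sqrt{129}$ ($c = \sqrt{61 + 68} = \sqrt{129} \approx 11.358$)
$117 c + S{\left(11 \right)} = 117 \sqrt{129} + 8 = 8 + 117 \sqrt{129}$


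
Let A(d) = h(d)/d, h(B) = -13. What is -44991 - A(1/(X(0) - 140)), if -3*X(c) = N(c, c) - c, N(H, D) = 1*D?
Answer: -46811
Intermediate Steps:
N(H, D) = D
X(c) = 0 (X(c) = -(c - c)/3 = -⅓*0 = 0)
A(d) = -13/d
-44991 - A(1/(X(0) - 140)) = -44991 - (-13)/(1/(0 - 140)) = -44991 - (-13)/(1/(-140)) = -44991 - (-13)/(-1/140) = -44991 - (-13)*(-140) = -44991 - 1*1820 = -44991 - 1820 = -46811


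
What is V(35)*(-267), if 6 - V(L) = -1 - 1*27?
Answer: -9078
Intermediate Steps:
V(L) = 34 (V(L) = 6 - (-1 - 1*27) = 6 - (-1 - 27) = 6 - 1*(-28) = 6 + 28 = 34)
V(35)*(-267) = 34*(-267) = -9078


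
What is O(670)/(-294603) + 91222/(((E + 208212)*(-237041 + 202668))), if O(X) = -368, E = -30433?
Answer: 2221899229790/1800259295630901 ≈ 0.0012342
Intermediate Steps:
O(670)/(-294603) + 91222/(((E + 208212)*(-237041 + 202668))) = -368/(-294603) + 91222/(((-30433 + 208212)*(-237041 + 202668))) = -368*(-1/294603) + 91222/((177779*(-34373))) = 368/294603 + 91222/(-6110797567) = 368/294603 + 91222*(-1/6110797567) = 368/294603 - 91222/6110797567 = 2221899229790/1800259295630901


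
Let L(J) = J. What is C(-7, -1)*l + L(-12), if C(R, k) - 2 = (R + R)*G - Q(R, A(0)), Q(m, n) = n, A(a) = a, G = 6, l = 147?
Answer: -12066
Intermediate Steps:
C(R, k) = 2 + 12*R (C(R, k) = 2 + ((R + R)*6 - 1*0) = 2 + ((2*R)*6 + 0) = 2 + (12*R + 0) = 2 + 12*R)
C(-7, -1)*l + L(-12) = (2 + 12*(-7))*147 - 12 = (2 - 84)*147 - 12 = -82*147 - 12 = -12054 - 12 = -12066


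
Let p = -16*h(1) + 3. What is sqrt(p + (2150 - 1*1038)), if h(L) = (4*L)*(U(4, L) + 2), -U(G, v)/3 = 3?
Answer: sqrt(1563) ≈ 39.535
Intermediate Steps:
U(G, v) = -9 (U(G, v) = -3*3 = -9)
h(L) = -28*L (h(L) = (4*L)*(-9 + 2) = (4*L)*(-7) = -28*L)
p = 451 (p = -(-448) + 3 = -16*(-28) + 3 = 448 + 3 = 451)
sqrt(p + (2150 - 1*1038)) = sqrt(451 + (2150 - 1*1038)) = sqrt(451 + (2150 - 1038)) = sqrt(451 + 1112) = sqrt(1563)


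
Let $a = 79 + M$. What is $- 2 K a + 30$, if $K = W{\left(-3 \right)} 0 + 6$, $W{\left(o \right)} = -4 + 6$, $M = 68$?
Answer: $-1734$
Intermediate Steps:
$W{\left(o \right)} = 2$
$K = 6$ ($K = 2 \cdot 0 + 6 = 0 + 6 = 6$)
$a = 147$ ($a = 79 + 68 = 147$)
$- 2 K a + 30 = \left(-2\right) 6 \cdot 147 + 30 = \left(-12\right) 147 + 30 = -1764 + 30 = -1734$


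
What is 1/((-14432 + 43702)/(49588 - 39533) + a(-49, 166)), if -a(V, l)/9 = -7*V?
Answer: -2011/6202103 ≈ -0.00032424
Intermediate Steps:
a(V, l) = 63*V (a(V, l) = -(-9)*7*V = -(-63)*V = 63*V)
1/((-14432 + 43702)/(49588 - 39533) + a(-49, 166)) = 1/((-14432 + 43702)/(49588 - 39533) + 63*(-49)) = 1/(29270/10055 - 3087) = 1/(29270*(1/10055) - 3087) = 1/(5854/2011 - 3087) = 1/(-6202103/2011) = -2011/6202103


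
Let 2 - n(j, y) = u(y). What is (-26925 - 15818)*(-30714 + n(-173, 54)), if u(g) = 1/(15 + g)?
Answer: 90577930847/69 ≈ 1.3127e+9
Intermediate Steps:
n(j, y) = 2 - 1/(15 + y)
(-26925 - 15818)*(-30714 + n(-173, 54)) = (-26925 - 15818)*(-30714 + (29 + 2*54)/(15 + 54)) = -42743*(-30714 + (29 + 108)/69) = -42743*(-30714 + (1/69)*137) = -42743*(-30714 + 137/69) = -42743*(-2119129/69) = 90577930847/69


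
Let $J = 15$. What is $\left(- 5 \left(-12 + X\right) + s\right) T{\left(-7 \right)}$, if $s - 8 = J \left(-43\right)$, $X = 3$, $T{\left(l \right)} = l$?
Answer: $4144$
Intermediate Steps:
$s = -637$ ($s = 8 + 15 \left(-43\right) = 8 - 645 = -637$)
$\left(- 5 \left(-12 + X\right) + s\right) T{\left(-7 \right)} = \left(- 5 \left(-12 + 3\right) - 637\right) \left(-7\right) = \left(\left(-5\right) \left(-9\right) - 637\right) \left(-7\right) = \left(45 - 637\right) \left(-7\right) = \left(-592\right) \left(-7\right) = 4144$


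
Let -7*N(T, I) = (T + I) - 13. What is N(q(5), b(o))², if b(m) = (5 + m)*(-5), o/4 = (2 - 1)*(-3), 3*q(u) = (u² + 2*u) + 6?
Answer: 11449/441 ≈ 25.961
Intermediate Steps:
q(u) = 2 + u²/3 + 2*u/3 (q(u) = ((u² + 2*u) + 6)/3 = (6 + u² + 2*u)/3 = 2 + u²/3 + 2*u/3)
o = -12 (o = 4*((2 - 1)*(-3)) = 4*(1*(-3)) = 4*(-3) = -12)
b(m) = -25 - 5*m
N(T, I) = 13/7 - I/7 - T/7 (N(T, I) = -((T + I) - 13)/7 = -((I + T) - 13)/7 = -(-13 + I + T)/7 = 13/7 - I/7 - T/7)
N(q(5), b(o))² = (13/7 - (-25 - 5*(-12))/7 - (2 + (⅓)*5² + (⅔)*5)/7)² = (13/7 - (-25 + 60)/7 - (2 + (⅓)*25 + 10/3)/7)² = (13/7 - ⅐*35 - (2 + 25/3 + 10/3)/7)² = (13/7 - 5 - ⅐*41/3)² = (13/7 - 5 - 41/21)² = (-107/21)² = 11449/441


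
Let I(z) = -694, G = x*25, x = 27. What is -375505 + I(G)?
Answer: -376199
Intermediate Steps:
G = 675 (G = 27*25 = 675)
-375505 + I(G) = -375505 - 694 = -376199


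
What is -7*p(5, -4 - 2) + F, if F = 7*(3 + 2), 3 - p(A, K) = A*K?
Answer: -196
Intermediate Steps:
p(A, K) = 3 - A*K
F = 35 (F = 7*5 = 35)
-7*p(5, -4 - 2) + F = -7*(3 - 1*5*(-4 - 2)) + 35 = -7*(3 - 1*5*(-6)) + 35 = -7*(3 + 30) + 35 = -7*33 + 35 = -231 + 35 = -196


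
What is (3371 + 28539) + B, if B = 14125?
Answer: 46035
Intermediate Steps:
(3371 + 28539) + B = (3371 + 28539) + 14125 = 31910 + 14125 = 46035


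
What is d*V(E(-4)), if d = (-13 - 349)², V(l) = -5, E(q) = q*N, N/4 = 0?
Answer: -655220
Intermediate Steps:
N = 0 (N = 4*0 = 0)
E(q) = 0 (E(q) = q*0 = 0)
d = 131044 (d = (-362)² = 131044)
d*V(E(-4)) = 131044*(-5) = -655220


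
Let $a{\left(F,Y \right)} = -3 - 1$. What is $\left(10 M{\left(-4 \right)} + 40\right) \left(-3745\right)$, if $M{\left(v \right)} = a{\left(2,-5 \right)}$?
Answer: $0$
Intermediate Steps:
$a{\left(F,Y \right)} = -4$ ($a{\left(F,Y \right)} = -3 - 1 = -4$)
$M{\left(v \right)} = -4$
$\left(10 M{\left(-4 \right)} + 40\right) \left(-3745\right) = \left(10 \left(-4\right) + 40\right) \left(-3745\right) = \left(-40 + 40\right) \left(-3745\right) = 0 \left(-3745\right) = 0$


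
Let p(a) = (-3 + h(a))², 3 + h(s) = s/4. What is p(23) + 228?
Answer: 3649/16 ≈ 228.06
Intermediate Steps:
h(s) = -3 + s/4
p(a) = (-6 + a/4)² (p(a) = (-3 + (-3 + a/4))² = (-6 + a/4)²)
p(23) + 228 = (-24 + 23)²/16 + 228 = (1/16)*(-1)² + 228 = (1/16)*1 + 228 = 1/16 + 228 = 3649/16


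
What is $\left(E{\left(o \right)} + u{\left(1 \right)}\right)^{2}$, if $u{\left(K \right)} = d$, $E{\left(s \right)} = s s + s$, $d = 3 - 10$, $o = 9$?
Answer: $6889$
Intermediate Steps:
$d = -7$ ($d = 3 - 10 = -7$)
$E{\left(s \right)} = s + s^{2}$ ($E{\left(s \right)} = s^{2} + s = s + s^{2}$)
$u{\left(K \right)} = -7$
$\left(E{\left(o \right)} + u{\left(1 \right)}\right)^{2} = \left(9 \left(1 + 9\right) - 7\right)^{2} = \left(9 \cdot 10 - 7\right)^{2} = \left(90 - 7\right)^{2} = 83^{2} = 6889$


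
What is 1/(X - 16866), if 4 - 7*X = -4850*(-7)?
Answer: -7/152008 ≈ -4.6050e-5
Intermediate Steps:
X = -33946/7 (X = 4/7 - (-4850)*(-7)/7 = 4/7 - ⅐*33950 = 4/7 - 4850 = -33946/7 ≈ -4849.4)
1/(X - 16866) = 1/(-33946/7 - 16866) = 1/(-152008/7) = -7/152008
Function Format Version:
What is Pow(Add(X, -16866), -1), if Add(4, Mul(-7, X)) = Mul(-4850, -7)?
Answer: Rational(-7, 152008) ≈ -4.6050e-5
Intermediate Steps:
X = Rational(-33946, 7) (X = Add(Rational(4, 7), Mul(Rational(-1, 7), Mul(-4850, -7))) = Add(Rational(4, 7), Mul(Rational(-1, 7), 33950)) = Add(Rational(4, 7), -4850) = Rational(-33946, 7) ≈ -4849.4)
Pow(Add(X, -16866), -1) = Pow(Add(Rational(-33946, 7), -16866), -1) = Pow(Rational(-152008, 7), -1) = Rational(-7, 152008)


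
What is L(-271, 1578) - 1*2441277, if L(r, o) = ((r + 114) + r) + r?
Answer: -2441976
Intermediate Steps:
L(r, o) = 114 + 3*r (L(r, o) = ((114 + r) + r) + r = (114 + 2*r) + r = 114 + 3*r)
L(-271, 1578) - 1*2441277 = (114 + 3*(-271)) - 1*2441277 = (114 - 813) - 2441277 = -699 - 2441277 = -2441976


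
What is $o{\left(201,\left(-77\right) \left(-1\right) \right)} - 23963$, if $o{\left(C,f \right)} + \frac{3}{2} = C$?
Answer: $- \frac{47527}{2} \approx -23764.0$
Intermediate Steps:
$o{\left(C,f \right)} = - \frac{3}{2} + C$
$o{\left(201,\left(-77\right) \left(-1\right) \right)} - 23963 = \left(- \frac{3}{2} + 201\right) - 23963 = \frac{399}{2} - 23963 = - \frac{47527}{2}$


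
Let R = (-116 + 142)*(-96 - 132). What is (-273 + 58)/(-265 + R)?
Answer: 215/6193 ≈ 0.034717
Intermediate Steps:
R = -5928 (R = 26*(-228) = -5928)
(-273 + 58)/(-265 + R) = (-273 + 58)/(-265 - 5928) = -215/(-6193) = -215*(-1/6193) = 215/6193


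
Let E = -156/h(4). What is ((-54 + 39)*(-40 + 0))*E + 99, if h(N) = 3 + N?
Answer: -92907/7 ≈ -13272.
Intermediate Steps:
E = -156/7 (E = -156/(3 + 4) = -156/7 ≈ -22.286)
((-54 + 39)*(-40 + 0))*E + 99 = ((-54 + 39)*(-40 + 0))*(-156/7) + 99 = -15*(-40)*(-156/7) + 99 = 600*(-156/7) + 99 = -93600/7 + 99 = -92907/7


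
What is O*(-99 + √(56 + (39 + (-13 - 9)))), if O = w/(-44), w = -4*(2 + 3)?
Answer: -45 + 5*√73/11 ≈ -41.116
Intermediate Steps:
w = -20 (w = -4*5 = -20)
O = 5/11 (O = -20/(-44) = -20*(-1/44) = 5/11 ≈ 0.45455)
O*(-99 + √(56 + (39 + (-13 - 9)))) = 5*(-99 + √(56 + (39 + (-13 - 9))))/11 = 5*(-99 + √(56 + (39 - 22)))/11 = 5*(-99 + √(56 + 17))/11 = 5*(-99 + √73)/11 = -45 + 5*√73/11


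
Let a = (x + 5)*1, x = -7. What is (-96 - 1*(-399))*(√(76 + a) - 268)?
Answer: -81204 + 303*√74 ≈ -78598.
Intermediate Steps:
a = -2 (a = (-7 + 5)*1 = -2*1 = -2)
(-96 - 1*(-399))*(√(76 + a) - 268) = (-96 - 1*(-399))*(√(76 - 2) - 268) = (-96 + 399)*(√74 - 268) = 303*(-268 + √74) = -81204 + 303*√74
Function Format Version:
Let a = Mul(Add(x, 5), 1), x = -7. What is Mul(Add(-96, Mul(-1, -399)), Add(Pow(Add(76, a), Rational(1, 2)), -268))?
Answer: Add(-81204, Mul(303, Pow(74, Rational(1, 2)))) ≈ -78598.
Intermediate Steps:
a = -2 (a = Mul(Add(-7, 5), 1) = Mul(-2, 1) = -2)
Mul(Add(-96, Mul(-1, -399)), Add(Pow(Add(76, a), Rational(1, 2)), -268)) = Mul(Add(-96, Mul(-1, -399)), Add(Pow(Add(76, -2), Rational(1, 2)), -268)) = Mul(Add(-96, 399), Add(Pow(74, Rational(1, 2)), -268)) = Mul(303, Add(-268, Pow(74, Rational(1, 2)))) = Add(-81204, Mul(303, Pow(74, Rational(1, 2))))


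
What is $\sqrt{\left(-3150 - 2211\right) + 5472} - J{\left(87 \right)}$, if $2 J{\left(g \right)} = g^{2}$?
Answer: $- \frac{7569}{2} + \sqrt{111} \approx -3774.0$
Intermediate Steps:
$J{\left(g \right)} = \frac{g^{2}}{2}$
$\sqrt{\left(-3150 - 2211\right) + 5472} - J{\left(87 \right)} = \sqrt{\left(-3150 - 2211\right) + 5472} - \frac{87^{2}}{2} = \sqrt{\left(-3150 - 2211\right) + 5472} - \frac{1}{2} \cdot 7569 = \sqrt{-5361 + 5472} - \frac{7569}{2} = \sqrt{111} - \frac{7569}{2} = - \frac{7569}{2} + \sqrt{111}$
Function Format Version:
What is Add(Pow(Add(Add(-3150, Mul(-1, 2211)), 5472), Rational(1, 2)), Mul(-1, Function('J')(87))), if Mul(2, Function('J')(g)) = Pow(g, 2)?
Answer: Add(Rational(-7569, 2), Pow(111, Rational(1, 2))) ≈ -3774.0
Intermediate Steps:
Function('J')(g) = Mul(Rational(1, 2), Pow(g, 2))
Add(Pow(Add(Add(-3150, Mul(-1, 2211)), 5472), Rational(1, 2)), Mul(-1, Function('J')(87))) = Add(Pow(Add(Add(-3150, Mul(-1, 2211)), 5472), Rational(1, 2)), Mul(-1, Mul(Rational(1, 2), Pow(87, 2)))) = Add(Pow(Add(Add(-3150, -2211), 5472), Rational(1, 2)), Mul(-1, Mul(Rational(1, 2), 7569))) = Add(Pow(Add(-5361, 5472), Rational(1, 2)), Mul(-1, Rational(7569, 2))) = Add(Pow(111, Rational(1, 2)), Rational(-7569, 2)) = Add(Rational(-7569, 2), Pow(111, Rational(1, 2)))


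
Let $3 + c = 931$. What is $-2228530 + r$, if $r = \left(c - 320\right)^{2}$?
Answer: $-1858866$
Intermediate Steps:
$c = 928$ ($c = -3 + 931 = 928$)
$r = 369664$ ($r = \left(928 - 320\right)^{2} = 608^{2} = 369664$)
$-2228530 + r = -2228530 + 369664 = -1858866$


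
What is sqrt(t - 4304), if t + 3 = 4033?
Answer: I*sqrt(274) ≈ 16.553*I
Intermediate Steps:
t = 4030 (t = -3 + 4033 = 4030)
sqrt(t - 4304) = sqrt(4030 - 4304) = sqrt(-274) = I*sqrt(274)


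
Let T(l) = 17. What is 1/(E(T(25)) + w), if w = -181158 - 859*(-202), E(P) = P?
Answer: -1/7623 ≈ -0.00013118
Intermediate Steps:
w = -7640 (w = -181158 + 173518 = -7640)
1/(E(T(25)) + w) = 1/(17 - 7640) = 1/(-7623) = -1/7623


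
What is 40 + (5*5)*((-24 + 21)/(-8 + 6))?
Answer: 155/2 ≈ 77.500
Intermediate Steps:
40 + (5*5)*((-24 + 21)/(-8 + 6)) = 40 + 25*(-3/(-2)) = 40 + 25*(-3*(-½)) = 40 + 25*(3/2) = 40 + 75/2 = 155/2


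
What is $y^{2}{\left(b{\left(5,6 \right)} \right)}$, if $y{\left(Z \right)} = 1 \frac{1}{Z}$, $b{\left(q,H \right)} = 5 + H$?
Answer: $\frac{1}{121} \approx 0.0082645$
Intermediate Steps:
$y{\left(Z \right)} = \frac{1}{Z}$
$y^{2}{\left(b{\left(5,6 \right)} \right)} = \left(\frac{1}{5 + 6}\right)^{2} = \left(\frac{1}{11}\right)^{2} = \frac{1}{121}$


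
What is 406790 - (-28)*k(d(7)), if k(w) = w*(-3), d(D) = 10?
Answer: 405950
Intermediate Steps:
k(w) = -3*w
406790 - (-28)*k(d(7)) = 406790 - (-28)*(-3*10) = 406790 - (-28)*(-30) = 406790 - 1*840 = 406790 - 840 = 405950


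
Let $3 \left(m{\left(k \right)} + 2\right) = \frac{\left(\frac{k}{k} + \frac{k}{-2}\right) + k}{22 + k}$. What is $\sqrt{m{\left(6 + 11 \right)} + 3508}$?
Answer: $\frac{\sqrt{21330998}}{78} \approx 59.212$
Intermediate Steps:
$m{\left(k \right)} = -2 + \frac{1 + \frac{k}{2}}{3 \left(22 + k\right)}$ ($m{\left(k \right)} = -2 + \frac{\left(\left(\frac{k}{k} + \frac{k}{-2}\right) + k\right) \frac{1}{22 + k}}{3} = -2 + \frac{\left(\left(1 + k \left(- \frac{1}{2}\right)\right) + k\right) \frac{1}{22 + k}}{3} = -2 + \frac{\left(\left(1 - \frac{k}{2}\right) + k\right) \frac{1}{22 + k}}{3} = -2 + \frac{\left(1 + \frac{k}{2}\right) \frac{1}{22 + k}}{3} = -2 + \frac{\frac{1}{22 + k} \left(1 + \frac{k}{2}\right)}{3} = -2 + \frac{1 + \frac{k}{2}}{3 \left(22 + k\right)}$)
$\sqrt{m{\left(6 + 11 \right)} + 3508} = \sqrt{\frac{-262 - 11 \left(6 + 11\right)}{6 \left(22 + \left(6 + 11\right)\right)} + 3508} = \sqrt{\frac{-262 - 187}{6 \left(22 + 17\right)} + 3508} = \sqrt{\frac{-262 - 187}{6 \cdot 39} + 3508} = \sqrt{\frac{1}{6} \cdot \frac{1}{39} \left(-449\right) + 3508} = \sqrt{- \frac{449}{234} + 3508} = \sqrt{\frac{820423}{234}} = \frac{\sqrt{21330998}}{78}$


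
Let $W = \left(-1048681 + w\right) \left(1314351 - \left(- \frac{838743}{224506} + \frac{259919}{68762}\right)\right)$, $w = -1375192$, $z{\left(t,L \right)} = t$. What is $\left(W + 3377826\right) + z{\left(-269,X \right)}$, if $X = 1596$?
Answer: $- \frac{12295245557844517802262}{3859370393} \approx -3.1858 \cdot 10^{12}$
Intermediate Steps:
$W = - \frac{12295258593088004272163}{3859370393}$ ($W = \left(-1048681 - 1375192\right) \left(1314351 - \left(- \frac{838743}{224506} + \frac{259919}{68762}\right)\right) = - 2423873 \left(1314351 - \frac{169932212}{3859370393}\right) = \left(-2423873\right) \frac{5072567165477731}{3859370393} = - \frac{12295258593088004272163}{3859370393} \approx -3.1858 \cdot 10^{12}$)
$\left(W + 3377826\right) + z{\left(-269,X \right)} = \left(- \frac{12295258593088004272163}{3859370393} + 3377826\right) - 269 = - \frac{12295245556806347166545}{3859370393} - 269 = - \frac{12295245557844517802262}{3859370393}$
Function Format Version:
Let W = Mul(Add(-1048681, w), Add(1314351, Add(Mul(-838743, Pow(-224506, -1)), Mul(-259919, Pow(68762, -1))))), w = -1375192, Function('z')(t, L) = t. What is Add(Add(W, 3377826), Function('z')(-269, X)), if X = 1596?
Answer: Rational(-12295245557844517802262, 3859370393) ≈ -3.1858e+12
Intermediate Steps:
W = Rational(-12295258593088004272163, 3859370393) (W = Mul(Add(-1048681, -1375192), Add(1314351, Add(Mul(-838743, Pow(-224506, -1)), Mul(-259919, Pow(68762, -1))))) = Mul(-2423873, Add(1314351, Add(Mul(-838743, Rational(-1, 224506)), Mul(-259919, Rational(1, 68762))))) = Mul(-2423873, Add(1314351, Add(Rational(838743, 224506), Rational(-259919, 68762)))) = Mul(-2423873, Add(1314351, Rational(-169932212, 3859370393))) = Mul(-2423873, Rational(5072567165477731, 3859370393)) = Rational(-12295258593088004272163, 3859370393) ≈ -3.1858e+12)
Add(Add(W, 3377826), Function('z')(-269, X)) = Add(Add(Rational(-12295258593088004272163, 3859370393), 3377826), -269) = Add(Rational(-12295245556806347166545, 3859370393), -269) = Rational(-12295245557844517802262, 3859370393)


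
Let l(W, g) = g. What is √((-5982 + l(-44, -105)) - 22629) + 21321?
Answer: 21321 + 2*I*√7179 ≈ 21321.0 + 169.46*I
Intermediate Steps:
√((-5982 + l(-44, -105)) - 22629) + 21321 = √((-5982 - 105) - 22629) + 21321 = √(-6087 - 22629) + 21321 = √(-28716) + 21321 = 2*I*√7179 + 21321 = 21321 + 2*I*√7179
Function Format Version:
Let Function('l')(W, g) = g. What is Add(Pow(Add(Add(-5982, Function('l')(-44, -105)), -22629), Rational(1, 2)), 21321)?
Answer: Add(21321, Mul(2, I, Pow(7179, Rational(1, 2)))) ≈ Add(21321., Mul(169.46, I))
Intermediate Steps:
Add(Pow(Add(Add(-5982, Function('l')(-44, -105)), -22629), Rational(1, 2)), 21321) = Add(Pow(Add(Add(-5982, -105), -22629), Rational(1, 2)), 21321) = Add(Pow(Add(-6087, -22629), Rational(1, 2)), 21321) = Add(Pow(-28716, Rational(1, 2)), 21321) = Add(Mul(2, I, Pow(7179, Rational(1, 2))), 21321) = Add(21321, Mul(2, I, Pow(7179, Rational(1, 2))))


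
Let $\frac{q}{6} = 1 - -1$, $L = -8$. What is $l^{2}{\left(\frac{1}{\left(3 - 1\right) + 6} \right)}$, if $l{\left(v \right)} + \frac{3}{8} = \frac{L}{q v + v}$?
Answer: $\frac{303601}{10816} \approx 28.07$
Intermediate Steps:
$q = 12$ ($q = 6 \left(1 - -1\right) = 6 \left(1 + 1\right) = 6 \cdot 2 = 12$)
$l{\left(v \right)} = - \frac{3}{8} - \frac{8}{13 v}$ ($l{\left(v \right)} = - \frac{3}{8} - \frac{8}{12 v + v} = - \frac{3}{8} - \frac{8}{13 v}$)
$l^{2}{\left(\frac{1}{\left(3 - 1\right) + 6} \right)} = \left(\frac{-64 - \frac{39}{\left(3 - 1\right) + 6}}{104 \frac{1}{\left(3 - 1\right) + 6}}\right)^{2} = \left(\frac{-64 - \frac{39}{2 + 6}}{104 \frac{1}{2 + 6}}\right)^{2} = \left(\frac{-64 - \frac{39}{8}}{104 \cdot \frac{1}{8}}\right)^{2} = \left(\frac{\frac{1}{\frac{1}{8}} \left(-64 - \frac{39}{8}\right)}{104}\right)^{2} = \left(\frac{1}{104} \cdot 8 \left(-64 - \frac{39}{8}\right)\right)^{2} = \left(\frac{1}{104} \cdot 8 \left(- \frac{551}{8}\right)\right)^{2} = \left(- \frac{551}{104}\right)^{2} = \frac{303601}{10816}$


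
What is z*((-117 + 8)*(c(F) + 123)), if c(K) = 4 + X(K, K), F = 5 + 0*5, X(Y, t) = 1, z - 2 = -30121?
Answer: 420220288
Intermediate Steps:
z = -30119 (z = 2 - 30121 = -30119)
F = 5 (F = 5 + 0 = 5)
c(K) = 5 (c(K) = 4 + 1 = 5)
z*((-117 + 8)*(c(F) + 123)) = -30119*(-117 + 8)*(5 + 123) = -(-3282971)*128 = -30119*(-13952) = 420220288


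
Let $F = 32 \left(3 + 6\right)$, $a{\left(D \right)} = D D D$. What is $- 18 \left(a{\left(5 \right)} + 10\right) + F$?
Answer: $-2142$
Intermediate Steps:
$a{\left(D \right)} = D^{3}$ ($a{\left(D \right)} = D^{2} D = D^{3}$)
$F = 288$ ($F = 32 \cdot 9 = 288$)
$- 18 \left(a{\left(5 \right)} + 10\right) + F = - 18 \left(5^{3} + 10\right) + 288 = - 18 \left(125 + 10\right) + 288 = \left(-18\right) 135 + 288 = -2430 + 288 = -2142$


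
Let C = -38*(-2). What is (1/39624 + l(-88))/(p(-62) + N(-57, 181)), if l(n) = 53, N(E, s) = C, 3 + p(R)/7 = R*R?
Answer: 2100073/1068381912 ≈ 0.0019657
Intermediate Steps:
p(R) = -21 + 7*R² (p(R) = -21 + 7*(R*R) = -21 + 7*R²)
C = 76
N(E, s) = 76
(1/39624 + l(-88))/(p(-62) + N(-57, 181)) = (1/39624 + 53)/((-21 + 7*(-62)²) + 76) = (1/39624 + 53)/((-21 + 7*3844) + 76) = 2100073/(39624*((-21 + 26908) + 76)) = 2100073/(39624*(26887 + 76)) = (2100073/39624)/26963 = (2100073/39624)*(1/26963) = 2100073/1068381912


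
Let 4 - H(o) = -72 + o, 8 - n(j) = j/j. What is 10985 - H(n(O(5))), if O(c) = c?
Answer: 10916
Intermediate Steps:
n(j) = 7 (n(j) = 8 - j/j = 8 - 1*1 = 8 - 1 = 7)
H(o) = 76 - o (H(o) = 4 - (-72 + o) = 4 + (72 - o) = 76 - o)
10985 - H(n(O(5))) = 10985 - (76 - 1*7) = 10985 - (76 - 7) = 10985 - 1*69 = 10985 - 69 = 10916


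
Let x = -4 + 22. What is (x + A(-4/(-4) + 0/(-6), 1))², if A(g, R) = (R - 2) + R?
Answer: 324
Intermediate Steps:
A(g, R) = -2 + 2*R (A(g, R) = (-2 + R) + R = -2 + 2*R)
x = 18
(x + A(-4/(-4) + 0/(-6), 1))² = (18 + (-2 + 2*1))² = (18 + (-2 + 2))² = (18 + 0)² = 18² = 324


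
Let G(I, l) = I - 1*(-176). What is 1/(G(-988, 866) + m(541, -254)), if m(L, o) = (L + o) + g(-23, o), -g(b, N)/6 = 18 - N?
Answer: -1/2157 ≈ -0.00046361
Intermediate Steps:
G(I, l) = 176 + I (G(I, l) = I + 176 = 176 + I)
g(b, N) = -108 + 6*N (g(b, N) = -6*(18 - N) = -108 + 6*N)
m(L, o) = -108 + L + 7*o (m(L, o) = (L + o) + (-108 + 6*o) = -108 + L + 7*o)
1/(G(-988, 866) + m(541, -254)) = 1/((176 - 988) + (-108 + 541 + 7*(-254))) = 1/(-812 + (-108 + 541 - 1778)) = 1/(-812 - 1345) = 1/(-2157) = -1/2157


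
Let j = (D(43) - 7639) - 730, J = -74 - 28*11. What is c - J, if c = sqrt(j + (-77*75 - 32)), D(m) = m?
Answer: 382 + I*sqrt(14133) ≈ 382.0 + 118.88*I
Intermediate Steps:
J = -382 (J = -74 - 308 = -382)
j = -8326 (j = (43 - 7639) - 730 = -7596 - 730 = -8326)
c = I*sqrt(14133) (c = sqrt(-8326 + (-77*75 - 32)) = sqrt(-8326 + (-5775 - 32)) = sqrt(-8326 - 5807) = sqrt(-14133) = I*sqrt(14133) ≈ 118.88*I)
c - J = I*sqrt(14133) - 1*(-382) = I*sqrt(14133) + 382 = 382 + I*sqrt(14133)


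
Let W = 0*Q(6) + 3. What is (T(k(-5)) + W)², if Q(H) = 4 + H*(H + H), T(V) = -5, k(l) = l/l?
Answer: 4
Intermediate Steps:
k(l) = 1
Q(H) = 4 + 2*H² (Q(H) = 4 + H*(2*H) = 4 + 2*H²)
W = 3 (W = 0*(4 + 2*6²) + 3 = 0*(4 + 2*36) + 3 = 0*(4 + 72) + 3 = 0*76 + 3 = 0 + 3 = 3)
(T(k(-5)) + W)² = (-5 + 3)² = (-2)² = 4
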